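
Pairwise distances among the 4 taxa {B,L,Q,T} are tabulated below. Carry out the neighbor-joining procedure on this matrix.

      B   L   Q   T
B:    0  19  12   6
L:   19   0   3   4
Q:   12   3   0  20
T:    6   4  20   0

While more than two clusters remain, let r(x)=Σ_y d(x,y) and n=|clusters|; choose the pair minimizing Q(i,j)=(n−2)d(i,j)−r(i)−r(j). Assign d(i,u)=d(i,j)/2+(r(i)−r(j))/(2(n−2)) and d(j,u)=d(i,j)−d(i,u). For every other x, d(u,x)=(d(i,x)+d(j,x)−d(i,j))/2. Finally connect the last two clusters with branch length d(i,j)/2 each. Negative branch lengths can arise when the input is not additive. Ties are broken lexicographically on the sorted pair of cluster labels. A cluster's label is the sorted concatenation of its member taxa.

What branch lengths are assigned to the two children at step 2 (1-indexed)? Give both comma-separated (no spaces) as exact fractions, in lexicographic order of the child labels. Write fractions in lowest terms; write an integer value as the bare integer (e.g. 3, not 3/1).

1. join B+T (d=6, Q=-55) ⇒ BT; edges |B|=19/4, |T|=5/4
  updated: d(BT,L)=17/2, d(BT,Q)=13
2. join BT+L (d=17/2, Q=-49/2) ⇒ BLT; edges |BT|=37/4, |L|=-3/4
  updated: d(BLT,Q)=15/4
3. join BLT+Q (d=15/4) ⇒ BLQT; edges |BLT|=15/8, |Q|=15/8
final tree: (((B:19/4,T:5/4):37/4,L:-3/4):15/8,Q:15/8)
total length: 73/4

37/4,-3/4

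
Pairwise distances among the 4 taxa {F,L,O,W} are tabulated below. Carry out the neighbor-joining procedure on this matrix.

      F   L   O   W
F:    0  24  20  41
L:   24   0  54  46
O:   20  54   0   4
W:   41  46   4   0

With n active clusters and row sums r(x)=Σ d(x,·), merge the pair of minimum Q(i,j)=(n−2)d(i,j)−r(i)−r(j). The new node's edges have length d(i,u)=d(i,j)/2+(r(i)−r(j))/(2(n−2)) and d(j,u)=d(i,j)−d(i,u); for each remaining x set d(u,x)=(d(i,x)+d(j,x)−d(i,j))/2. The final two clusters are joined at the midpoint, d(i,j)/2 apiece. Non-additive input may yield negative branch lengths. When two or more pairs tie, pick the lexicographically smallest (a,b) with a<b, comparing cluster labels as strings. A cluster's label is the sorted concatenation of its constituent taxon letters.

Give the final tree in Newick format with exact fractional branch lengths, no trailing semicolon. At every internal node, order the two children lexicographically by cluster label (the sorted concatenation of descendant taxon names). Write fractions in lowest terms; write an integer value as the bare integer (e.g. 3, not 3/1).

(((F:9/4,L:87/4):105/4,O:-5/4):21/8,W:21/8)

iteration 1: select F,L (d=24, Q=-161); attach at lengths (9/4, 87/4); label the merged cluster FL
  updated: d(FL,O)=25, d(FL,W)=63/2
iteration 2: select FL,O (d=25, Q=-121/2); attach at lengths (105/4, -5/4); label the merged cluster FLO
  updated: d(FLO,W)=21/4
iteration 3: select FLO,W (d=21/4); attach at lengths (21/8, 21/8); label the merged cluster FLOW
final tree: (((F:9/4,L:87/4):105/4,O:-5/4):21/8,W:21/8)
total length: 217/4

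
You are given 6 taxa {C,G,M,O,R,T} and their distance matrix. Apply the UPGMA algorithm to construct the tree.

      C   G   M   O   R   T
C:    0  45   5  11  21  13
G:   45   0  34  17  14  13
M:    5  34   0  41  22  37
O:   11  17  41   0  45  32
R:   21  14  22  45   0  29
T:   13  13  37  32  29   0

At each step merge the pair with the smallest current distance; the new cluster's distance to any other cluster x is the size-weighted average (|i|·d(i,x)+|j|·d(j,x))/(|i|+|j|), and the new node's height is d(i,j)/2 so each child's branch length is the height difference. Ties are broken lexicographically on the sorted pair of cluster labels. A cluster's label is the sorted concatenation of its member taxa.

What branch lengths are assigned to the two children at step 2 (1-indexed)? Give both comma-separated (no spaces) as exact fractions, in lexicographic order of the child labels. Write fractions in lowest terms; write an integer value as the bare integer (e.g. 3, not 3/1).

13/2,13/2

1. join C+M (d=5) ⇒ CM; edges |C|=5/2, |M|=5/2
  updated: d(CM,G)=79/2, d(CM,O)=26, d(CM,R)=43/2, d(CM,T)=25
2. join G+T (d=13) ⇒ GT; edges |G|=13/2, |T|=13/2
  updated: d(CM,GT)=129/4, d(GT,O)=49/2, d(GT,R)=43/2
3. join CM+R (d=43/2) ⇒ CMR; edges |CM|=33/4, |R|=43/4
  updated: d(CMR,GT)=86/3, d(CMR,O)=97/3
4. join GT+O (d=49/2) ⇒ GOT; edges |GT|=23/4, |O|=49/4
  updated: d(CMR,GOT)=269/9
5. join CMR+GOT (d=269/9) ⇒ CGMORT; edges |CMR|=151/36, |GOT|=97/36
final tree: (((C:5/2,M:5/2):33/4,R:43/4):151/36,((G:13/2,T:13/2):23/4,O:49/4):97/36)
total length: 557/9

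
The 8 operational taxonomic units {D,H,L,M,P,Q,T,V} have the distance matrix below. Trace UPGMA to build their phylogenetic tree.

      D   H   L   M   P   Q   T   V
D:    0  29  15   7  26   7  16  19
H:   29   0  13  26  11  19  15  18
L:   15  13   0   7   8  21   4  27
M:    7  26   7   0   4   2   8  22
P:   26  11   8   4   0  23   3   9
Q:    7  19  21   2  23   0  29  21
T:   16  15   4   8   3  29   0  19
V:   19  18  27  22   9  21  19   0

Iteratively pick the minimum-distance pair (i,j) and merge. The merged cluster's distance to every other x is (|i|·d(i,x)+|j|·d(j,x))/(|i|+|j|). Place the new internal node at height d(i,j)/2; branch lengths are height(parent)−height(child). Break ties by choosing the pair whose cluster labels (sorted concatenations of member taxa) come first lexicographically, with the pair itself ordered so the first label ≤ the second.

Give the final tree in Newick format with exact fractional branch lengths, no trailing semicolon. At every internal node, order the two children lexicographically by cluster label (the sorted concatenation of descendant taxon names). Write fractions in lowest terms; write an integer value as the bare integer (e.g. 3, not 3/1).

((D:7/2,(M:1,Q:1):5/2):6,((H:13/2,(L:3,(P:3/2,T:3/2):3/2):7/2):21/8,V:73/8):3/8)

step 1: merge (M,Q) at d=2; branch lengths M→1, Q→1; new cluster MQ
  updated: d(D,MQ)=7, d(H,MQ)=45/2, d(L,MQ)=14, d(MQ,P)=27/2, d(MQ,T)=37/2, d(MQ,V)=43/2
step 2: merge (P,T) at d=3; branch lengths P→3/2, T→3/2; new cluster PT
  updated: d(D,PT)=21, d(H,PT)=13, d(L,PT)=6, d(MQ,PT)=16, d(PT,V)=14
step 3: merge (L,PT) at d=6; branch lengths L→3, PT→3/2; new cluster LPT
  updated: d(D,LPT)=19, d(H,LPT)=13, d(LPT,MQ)=46/3, d(LPT,V)=55/3
step 4: merge (D,MQ) at d=7; branch lengths D→7/2, MQ→5/2; new cluster DMQ
  updated: d(DMQ,H)=74/3, d(DMQ,LPT)=149/9, d(DMQ,V)=62/3
step 5: merge (H,LPT) at d=13; branch lengths H→13/2, LPT→7/2; new cluster HLPT
  updated: d(DMQ,HLPT)=223/12, d(HLPT,V)=73/4
step 6: merge (HLPT,V) at d=73/4; branch lengths HLPT→21/8, V→73/8; new cluster HLPTV
  updated: d(DMQ,HLPTV)=19
step 7: merge (DMQ,HLPTV) at d=19; branch lengths DMQ→6, HLPTV→3/8; new cluster DHLMPQTV
final tree: ((D:7/2,(M:1,Q:1):5/2):6,((H:13/2,(L:3,(P:3/2,T:3/2):3/2):7/2):21/8,V:73/8):3/8)
total length: 349/8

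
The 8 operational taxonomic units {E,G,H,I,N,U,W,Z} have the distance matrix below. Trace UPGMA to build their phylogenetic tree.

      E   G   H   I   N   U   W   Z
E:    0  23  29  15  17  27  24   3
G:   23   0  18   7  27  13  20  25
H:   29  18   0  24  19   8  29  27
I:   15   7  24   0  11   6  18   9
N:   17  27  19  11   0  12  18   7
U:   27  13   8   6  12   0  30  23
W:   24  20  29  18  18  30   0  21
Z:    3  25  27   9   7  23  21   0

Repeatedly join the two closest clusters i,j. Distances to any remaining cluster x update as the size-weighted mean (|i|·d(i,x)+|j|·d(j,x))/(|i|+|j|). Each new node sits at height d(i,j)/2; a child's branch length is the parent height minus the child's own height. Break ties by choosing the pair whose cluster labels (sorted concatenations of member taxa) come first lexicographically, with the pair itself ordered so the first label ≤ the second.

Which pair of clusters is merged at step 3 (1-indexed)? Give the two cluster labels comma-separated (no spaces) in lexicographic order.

1. join E+Z (d=3) ⇒ EZ; edges |E|=3/2, |Z|=3/2
  updated: d(EZ,G)=24, d(EZ,H)=28, d(EZ,I)=12, d(EZ,N)=12, d(EZ,U)=25, d(EZ,W)=45/2
2. join I+U (d=6) ⇒ IU; edges |I|=3, |U|=3
  updated: d(EZ,IU)=37/2, d(G,IU)=10, d(H,IU)=16, d(IU,N)=23/2, d(IU,W)=24
3. join G+IU (d=10) ⇒ GIU; edges |G|=5, |IU|=2
  updated: d(EZ,GIU)=61/3, d(GIU,H)=50/3, d(GIU,N)=50/3, d(GIU,W)=68/3
4. join EZ+N (d=12) ⇒ ENZ; edges |EZ|=9/2, |N|=6
  updated: d(ENZ,GIU)=172/9, d(ENZ,H)=25, d(ENZ,W)=21
5. join GIU+H (d=50/3) ⇒ GHIU; edges |GIU|=10/3, |H|=25/3
  updated: d(ENZ,GHIU)=247/12, d(GHIU,W)=97/4
6. join ENZ+GHIU (d=247/12) ⇒ EGHINUZ; edges |ENZ|=103/24, |GHIU|=47/24
  updated: d(EGHINUZ,W)=160/7
7. join EGHINUZ+W (d=160/7) ⇒ EGHINUWZ; edges |EGHINUZ|=191/168, |W|=80/7
final tree: ((((E:3/2,Z:3/2):9/2,N:6):103/24,((G:5,(I:3,U:3):2):10/3,H:25/3):47/24):191/168,W:80/7)
total length: 3191/56

G,IU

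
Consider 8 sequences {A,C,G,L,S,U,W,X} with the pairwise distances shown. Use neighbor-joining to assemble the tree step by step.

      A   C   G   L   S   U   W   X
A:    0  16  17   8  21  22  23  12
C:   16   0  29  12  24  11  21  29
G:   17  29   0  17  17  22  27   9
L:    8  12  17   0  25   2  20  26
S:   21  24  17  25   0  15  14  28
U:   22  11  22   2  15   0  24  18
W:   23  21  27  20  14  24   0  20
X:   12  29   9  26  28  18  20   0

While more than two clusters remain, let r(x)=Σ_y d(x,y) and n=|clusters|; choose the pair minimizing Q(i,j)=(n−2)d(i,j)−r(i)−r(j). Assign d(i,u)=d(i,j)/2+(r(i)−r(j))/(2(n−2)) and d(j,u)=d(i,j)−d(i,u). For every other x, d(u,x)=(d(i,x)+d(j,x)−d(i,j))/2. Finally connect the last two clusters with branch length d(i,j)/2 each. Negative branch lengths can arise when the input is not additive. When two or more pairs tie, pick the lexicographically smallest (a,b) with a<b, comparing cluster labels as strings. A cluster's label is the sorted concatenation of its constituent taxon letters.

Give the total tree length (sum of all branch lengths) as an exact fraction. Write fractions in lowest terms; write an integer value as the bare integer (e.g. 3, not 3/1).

step 1: merge (G,X) at d=9, Q=-226; branch lengths G→25/6, X→29/6; new cluster GX
  updated: d(A,GX)=10, d(C,GX)=49/2, d(GX,L)=17, d(GX,S)=18, d(GX,U)=31/2, d(GX,W)=19
step 2: merge (S,W) at d=14, Q=-168; branch lengths S→33/5, W→37/5; new cluster SW
  updated: d(A,SW)=15, d(C,SW)=31/2, d(GX,SW)=23/2, d(L,SW)=31/2, d(SW,U)=25/2
step 3: merge (A,GX) at d=10, Q=-219/2; branch lengths A→65/16, GX→95/16; new cluster AGX
  updated: d(AGX,C)=61/4, d(AGX,L)=15/2, d(AGX,SW)=33/4, d(AGX,U)=55/4
step 4: merge (AGX,SW) at d=33/4, Q=-287/4; branch lengths AGX→71/24, SW→127/24; new cluster AGSWX
  updated: d(AGSWX,C)=45/4, d(AGSWX,L)=59/8, d(AGSWX,U)=9
step 5: merge (AGSWX,C) at d=45/4, Q=-315/8; branch lengths AGSWX→127/32, C→233/32; new cluster ACGSWX
  updated: d(ACGSWX,L)=65/16, d(ACGSWX,U)=35/8
step 6: merge (ACGSWX,L) at d=65/16, Q=-167/16; branch lengths ACGSWX→103/32, L→27/32; new cluster ACGLSWX
  updated: d(ACGLSWX,U)=37/32
step 7: merge (ACGLSWX,U) at d=37/32; branch lengths ACGLSWX→37/64, U→37/64; new cluster ACGLSUWX
final tree: (((((A:65/16,(G:25/6,X:29/6):95/16):71/24,(S:33/5,W:37/5):127/24):127/32,C:233/32):103/32,L:27/32):37/64,U:37/64)
total length: 1847/32

1847/32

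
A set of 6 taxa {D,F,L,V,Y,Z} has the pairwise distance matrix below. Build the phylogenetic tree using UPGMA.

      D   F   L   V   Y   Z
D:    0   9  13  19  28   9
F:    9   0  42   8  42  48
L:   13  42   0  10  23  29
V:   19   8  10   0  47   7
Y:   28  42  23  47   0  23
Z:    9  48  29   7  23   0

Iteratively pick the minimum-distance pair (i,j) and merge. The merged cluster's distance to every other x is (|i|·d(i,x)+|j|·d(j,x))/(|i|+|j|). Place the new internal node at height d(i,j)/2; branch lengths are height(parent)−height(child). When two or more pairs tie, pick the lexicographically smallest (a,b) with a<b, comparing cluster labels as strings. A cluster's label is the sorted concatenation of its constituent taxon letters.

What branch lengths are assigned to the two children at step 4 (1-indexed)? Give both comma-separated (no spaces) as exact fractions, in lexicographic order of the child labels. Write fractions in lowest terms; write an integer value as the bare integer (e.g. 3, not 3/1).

85/12,11/6

step 1: merge (V,Z) at d=7; branch lengths V→7/2, Z→7/2; new cluster VZ
  updated: d(D,VZ)=14, d(F,VZ)=28, d(L,VZ)=39/2, d(VZ,Y)=35
step 2: merge (D,F) at d=9; branch lengths D→9/2, F→9/2; new cluster DF
  updated: d(DF,L)=55/2, d(DF,VZ)=21, d(DF,Y)=35
step 3: merge (L,VZ) at d=39/2; branch lengths L→39/4, VZ→25/4; new cluster LVZ
  updated: d(DF,LVZ)=139/6, d(LVZ,Y)=31
step 4: merge (DF,LVZ) at d=139/6; branch lengths DF→85/12, LVZ→11/6; new cluster DFLVZ
  updated: d(DFLVZ,Y)=163/5
step 5: merge (DFLVZ,Y) at d=163/5; branch lengths DFLVZ→283/60, Y→163/10; new cluster DFLVYZ
final tree: (((D:9/2,F:9/2):85/12,(L:39/4,(V:7/2,Z:7/2):25/4):11/6):283/60,Y:163/10)
total length: 929/15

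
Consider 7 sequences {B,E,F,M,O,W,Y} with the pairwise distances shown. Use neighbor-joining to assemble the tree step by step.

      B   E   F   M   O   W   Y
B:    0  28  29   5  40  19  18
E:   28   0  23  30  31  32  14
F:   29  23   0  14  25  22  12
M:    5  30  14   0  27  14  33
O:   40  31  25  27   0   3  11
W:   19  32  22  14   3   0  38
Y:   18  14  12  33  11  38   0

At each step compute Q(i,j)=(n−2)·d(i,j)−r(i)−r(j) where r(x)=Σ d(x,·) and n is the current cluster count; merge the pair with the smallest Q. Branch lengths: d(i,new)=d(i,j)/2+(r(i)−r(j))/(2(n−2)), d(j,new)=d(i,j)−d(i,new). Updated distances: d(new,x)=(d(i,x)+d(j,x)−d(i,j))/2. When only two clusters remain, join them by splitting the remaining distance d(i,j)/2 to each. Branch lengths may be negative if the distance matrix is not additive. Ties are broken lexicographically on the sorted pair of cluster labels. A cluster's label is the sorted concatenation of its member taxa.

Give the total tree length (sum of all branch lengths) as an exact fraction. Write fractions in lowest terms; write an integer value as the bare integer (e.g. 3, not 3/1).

iteration 1: select O,W (d=3, Q=-250); attach at lengths (12/5, 3/5); label the merged cluster OW
  updated: d(B,OW)=28, d(E,OW)=30, d(F,OW)=22, d(M,OW)=19, d(OW,Y)=23
iteration 2: select B,M (d=5, Q=-189); attach at lengths (27/8, 13/8); label the merged cluster BM
  updated: d(BM,E)=53/2, d(BM,F)=19, d(BM,OW)=21, d(BM,Y)=23
iteration 3: select E,Y (d=14, Q=-247/2); attach at lengths (127/12, 41/12); label the merged cluster EY
  updated: d(BM,EY)=71/4, d(EY,F)=21/2, d(EY,OW)=39/2
iteration 4: select BM,OW (d=21, Q=-313/4); attach at lengths (149/16, 187/16); label the merged cluster BMOW
  updated: d(BMOW,EY)=65/8, d(BMOW,F)=10
iteration 5: select BMOW,EY (d=65/8, Q=-229/8); attach at lengths (61/16, 69/16); label the merged cluster BEMOWY
  updated: d(BEMOWY,F)=99/16
iteration 6: select BEMOWY,F (d=99/16); attach at lengths (99/32, 99/32); label the merged cluster BEFMOWY
final tree: ((((B:27/8,M:13/8):149/16,(O:12/5,W:3/5):187/16):61/16,(E:127/12,Y:41/12):69/16):99/32,F:99/32)
total length: 917/16

917/16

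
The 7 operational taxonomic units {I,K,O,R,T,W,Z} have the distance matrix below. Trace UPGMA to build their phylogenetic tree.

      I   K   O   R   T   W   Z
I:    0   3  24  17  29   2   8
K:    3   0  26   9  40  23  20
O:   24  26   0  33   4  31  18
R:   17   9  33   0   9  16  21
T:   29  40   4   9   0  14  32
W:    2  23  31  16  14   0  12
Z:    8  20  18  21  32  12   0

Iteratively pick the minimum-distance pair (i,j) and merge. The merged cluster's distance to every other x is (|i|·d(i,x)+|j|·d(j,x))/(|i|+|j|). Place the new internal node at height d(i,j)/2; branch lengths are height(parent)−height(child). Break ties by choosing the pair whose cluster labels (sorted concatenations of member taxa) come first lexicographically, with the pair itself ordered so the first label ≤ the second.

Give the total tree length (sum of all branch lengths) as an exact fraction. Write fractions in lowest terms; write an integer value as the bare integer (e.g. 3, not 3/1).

1. join I+W (d=2) ⇒ IW; edges |I|=1, |W|=1
  updated: d(IW,K)=13, d(IW,O)=55/2, d(IW,R)=33/2, d(IW,T)=43/2, d(IW,Z)=10
2. join O+T (d=4) ⇒ OT; edges |O|=2, |T|=2
  updated: d(IW,OT)=49/2, d(K,OT)=33, d(OT,R)=21, d(OT,Z)=25
3. join K+R (d=9) ⇒ KR; edges |K|=9/2, |R|=9/2
  updated: d(IW,KR)=59/4, d(KR,OT)=27, d(KR,Z)=41/2
4. join IW+Z (d=10) ⇒ IWZ; edges |IW|=4, |Z|=5
  updated: d(IWZ,KR)=50/3, d(IWZ,OT)=74/3
5. join IWZ+KR (d=50/3) ⇒ IKRWZ; edges |IWZ|=10/3, |KR|=23/6
  updated: d(IKRWZ,OT)=128/5
6. join IKRWZ+OT (d=128/5) ⇒ IKORTWZ; edges |IKRWZ|=67/15, |OT|=54/5
final tree: ((((I:1,W:1):4,Z:5):10/3,(K:9/2,R:9/2):23/6):67/15,(O:2,T:2):54/5)
total length: 1393/30

1393/30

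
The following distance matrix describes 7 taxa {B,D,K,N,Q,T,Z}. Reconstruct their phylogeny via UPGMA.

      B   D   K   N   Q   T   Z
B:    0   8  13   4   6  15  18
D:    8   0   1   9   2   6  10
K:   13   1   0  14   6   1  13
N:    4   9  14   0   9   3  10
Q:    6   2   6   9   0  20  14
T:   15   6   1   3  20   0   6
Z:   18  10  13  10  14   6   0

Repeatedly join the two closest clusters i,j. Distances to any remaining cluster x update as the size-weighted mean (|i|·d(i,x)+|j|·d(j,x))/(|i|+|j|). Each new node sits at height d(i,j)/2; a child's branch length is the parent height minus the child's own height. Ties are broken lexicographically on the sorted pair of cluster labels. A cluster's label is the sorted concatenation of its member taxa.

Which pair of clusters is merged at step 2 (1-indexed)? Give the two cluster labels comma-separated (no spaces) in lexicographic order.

N,T

1. join D+K (d=1) ⇒ DK; edges |D|=1/2, |K|=1/2
  updated: d(B,DK)=21/2, d(DK,N)=23/2, d(DK,Q)=4, d(DK,T)=7/2, d(DK,Z)=23/2
2. join N+T (d=3) ⇒ NT; edges |N|=3/2, |T|=3/2
  updated: d(B,NT)=19/2, d(DK,NT)=15/2, d(NT,Q)=29/2, d(NT,Z)=8
3. join DK+Q (d=4) ⇒ DKQ; edges |DK|=3/2, |Q|=2
  updated: d(B,DKQ)=9, d(DKQ,NT)=59/6, d(DKQ,Z)=37/3
4. join NT+Z (d=8) ⇒ NTZ; edges |NT|=5/2, |Z|=4
  updated: d(B,NTZ)=37/3, d(DKQ,NTZ)=32/3
5. join B+DKQ (d=9) ⇒ BDKQ; edges |B|=9/2, |DKQ|=5/2
  updated: d(BDKQ,NTZ)=133/12
6. join BDKQ+NTZ (d=133/12) ⇒ BDKNQTZ; edges |BDKQ|=25/24, |NTZ|=37/24
final tree: ((B:9/2,((D:1/2,K:1/2):3/2,Q:2):5/2):25/24,((N:3/2,T:3/2):5/2,Z:4):37/24)
total length: 283/12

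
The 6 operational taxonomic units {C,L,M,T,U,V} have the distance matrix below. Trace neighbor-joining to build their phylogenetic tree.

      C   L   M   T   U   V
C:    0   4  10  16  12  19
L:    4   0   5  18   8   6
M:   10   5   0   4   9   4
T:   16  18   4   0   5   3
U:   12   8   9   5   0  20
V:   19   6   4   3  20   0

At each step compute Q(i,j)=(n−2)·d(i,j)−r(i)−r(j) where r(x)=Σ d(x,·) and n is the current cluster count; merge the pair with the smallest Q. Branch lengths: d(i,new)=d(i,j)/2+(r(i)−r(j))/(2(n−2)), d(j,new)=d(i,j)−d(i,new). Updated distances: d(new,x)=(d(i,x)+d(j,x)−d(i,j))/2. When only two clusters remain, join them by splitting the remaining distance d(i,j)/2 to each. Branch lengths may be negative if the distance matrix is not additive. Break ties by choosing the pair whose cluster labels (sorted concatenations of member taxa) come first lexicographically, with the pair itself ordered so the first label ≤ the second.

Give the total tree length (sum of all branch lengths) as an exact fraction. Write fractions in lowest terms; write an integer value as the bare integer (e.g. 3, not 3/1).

1. join C+L (d=4, Q=-86) ⇒ CL; edges |C|=9/2, |L|=-1/2
  updated: d(CL,M)=11/2, d(CL,T)=15, d(CL,U)=8, d(CL,V)=21/2
2. join CL+U (d=8, Q=-57) ⇒ CLU; edges |CL|=7/2, |U|=9/2
  updated: d(CLU,M)=13/4, d(CLU,T)=6, d(CLU,V)=45/4
3. join CLU+M (d=13/4, Q=-101/4) ⇒ CLMU; edges |CLU|=63/16, |M|=-11/16
  updated: d(CLMU,T)=27/8, d(CLMU,V)=6
4. join CLMU+T (d=27/8, Q=-99/8) ⇒ CLMTU; edges |CLMU|=51/16, |T|=3/16
  updated: d(CLMTU,V)=45/16
5. join CLMTU+V (d=45/16) ⇒ CLMTUV; edges |CLMTU|=45/32, |V|=45/32
final tree: (((((C:9/2,L:-1/2):7/2,U:9/2):63/16,M:-11/16):51/16,T:3/16):45/32,V:45/32)
total length: 343/16

343/16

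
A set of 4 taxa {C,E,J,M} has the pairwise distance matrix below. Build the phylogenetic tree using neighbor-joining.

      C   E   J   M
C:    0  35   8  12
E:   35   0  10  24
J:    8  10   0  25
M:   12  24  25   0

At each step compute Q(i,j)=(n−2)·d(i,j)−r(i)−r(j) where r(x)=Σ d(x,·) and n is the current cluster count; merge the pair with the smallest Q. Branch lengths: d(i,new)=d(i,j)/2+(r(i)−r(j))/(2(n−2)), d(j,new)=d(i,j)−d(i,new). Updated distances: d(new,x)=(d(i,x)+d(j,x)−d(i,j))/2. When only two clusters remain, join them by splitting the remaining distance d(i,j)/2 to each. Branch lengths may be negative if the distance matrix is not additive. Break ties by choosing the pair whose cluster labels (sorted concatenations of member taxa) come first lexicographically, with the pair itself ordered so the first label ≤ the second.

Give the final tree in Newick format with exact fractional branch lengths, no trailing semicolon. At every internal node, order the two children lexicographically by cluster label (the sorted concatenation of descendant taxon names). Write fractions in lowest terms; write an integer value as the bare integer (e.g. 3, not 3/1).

step 1: merge (C,M) at d=12, Q=-92; branch lengths C→9/2, M→15/2; new cluster CM
  updated: d(CM,E)=47/2, d(CM,J)=21/2
step 2: merge (CM,E) at d=47/2, Q=-44; branch lengths CM→12, E→23/2; new cluster CEM
  updated: d(CEM,J)=-3/2
step 3: merge (CEM,J) at d=-3/2; branch lengths CEM→-3/4, J→-3/4; new cluster CEJM
final tree: (((C:9/2,M:15/2):12,E:23/2):-3/4,J:-3/4)
total length: 34

(((C:9/2,M:15/2):12,E:23/2):-3/4,J:-3/4)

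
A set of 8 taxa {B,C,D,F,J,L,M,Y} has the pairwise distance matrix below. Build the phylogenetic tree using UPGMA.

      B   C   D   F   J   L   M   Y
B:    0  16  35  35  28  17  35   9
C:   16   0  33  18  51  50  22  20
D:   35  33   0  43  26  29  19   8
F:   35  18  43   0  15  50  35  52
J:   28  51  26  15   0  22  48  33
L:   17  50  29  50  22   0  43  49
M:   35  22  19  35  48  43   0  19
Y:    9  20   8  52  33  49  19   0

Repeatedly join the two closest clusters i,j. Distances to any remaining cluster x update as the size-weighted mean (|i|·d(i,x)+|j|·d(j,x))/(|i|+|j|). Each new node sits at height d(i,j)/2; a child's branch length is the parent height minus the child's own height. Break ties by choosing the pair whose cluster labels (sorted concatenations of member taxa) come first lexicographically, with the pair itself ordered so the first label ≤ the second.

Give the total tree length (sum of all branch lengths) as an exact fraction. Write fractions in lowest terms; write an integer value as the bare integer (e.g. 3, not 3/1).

1. join D+Y (d=8) ⇒ DY; edges |D|=4, |Y|=4
  updated: d(B,DY)=22, d(C,DY)=53/2, d(DY,F)=95/2, d(DY,J)=59/2, d(DY,L)=39, d(DY,M)=19
2. join F+J (d=15) ⇒ FJ; edges |F|=15/2, |J|=15/2
  updated: d(B,FJ)=63/2, d(C,FJ)=69/2, d(DY,FJ)=77/2, d(FJ,L)=36, d(FJ,M)=83/2
3. join B+C (d=16) ⇒ BC; edges |B|=8, |C|=8
  updated: d(BC,DY)=97/4, d(BC,FJ)=33, d(BC,L)=67/2, d(BC,M)=57/2
4. join DY+M (d=19) ⇒ DMY; edges |DY|=11/2, |M|=19/2
  updated: d(BC,DMY)=77/3, d(DMY,FJ)=79/2, d(DMY,L)=121/3
5. join BC+DMY (d=77/3) ⇒ BCDMY; edges |BC|=29/6, |DMY|=10/3
  updated: d(BCDMY,FJ)=369/10, d(BCDMY,L)=188/5
6. join FJ+L (d=36) ⇒ FJL; edges |FJ|=21/2, |L|=18
  updated: d(BCDMY,FJL)=557/15
7. join BCDMY+FJL (d=557/15) ⇒ BCDFJLMY; edges |BCDMY|=86/15, |FJL|=17/30
final tree: (((B:8,C:8):29/6,((D:4,Y:4):11/2,M:19/2):10/3):86/15,((F:15/2,J:15/2):21/2,L:18):17/30)
total length: 2909/30

2909/30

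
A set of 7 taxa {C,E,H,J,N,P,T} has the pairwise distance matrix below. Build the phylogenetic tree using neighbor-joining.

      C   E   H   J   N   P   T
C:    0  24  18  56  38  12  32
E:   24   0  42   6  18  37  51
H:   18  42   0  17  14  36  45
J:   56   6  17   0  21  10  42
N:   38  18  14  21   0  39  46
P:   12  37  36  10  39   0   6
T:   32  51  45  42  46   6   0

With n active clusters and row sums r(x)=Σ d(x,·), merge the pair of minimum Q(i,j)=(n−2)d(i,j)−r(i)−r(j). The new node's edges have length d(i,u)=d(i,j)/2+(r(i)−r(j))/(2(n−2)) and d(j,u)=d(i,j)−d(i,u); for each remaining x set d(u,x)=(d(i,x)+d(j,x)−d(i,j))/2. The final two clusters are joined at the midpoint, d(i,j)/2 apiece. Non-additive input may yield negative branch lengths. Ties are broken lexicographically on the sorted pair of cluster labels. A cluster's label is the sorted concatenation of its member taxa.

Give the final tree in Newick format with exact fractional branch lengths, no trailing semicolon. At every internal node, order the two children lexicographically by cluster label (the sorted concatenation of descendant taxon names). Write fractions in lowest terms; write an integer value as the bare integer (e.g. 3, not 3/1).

((((C:71/8,(P:-26/5,T:56/5):81/8):195/16,H:97/16):95/16,(E:11/2,J:1/2):159/16):105/32,N:105/32)

iteration 1: select P,T (d=6, Q=-332); attach at lengths (-26/5, 56/5); label the merged cluster PT
  updated: d(C,PT)=19, d(E,PT)=41, d(H,PT)=75/2, d(J,PT)=23, d(N,PT)=79/2
iteration 2: select C,PT (d=19, Q=-239); attach at lengths (71/8, 81/8); label the merged cluster CPT
  updated: d(CPT,E)=23, d(CPT,H)=73/4, d(CPT,J)=30, d(CPT,N)=117/4
iteration 3: select E,J (d=6, Q=-145); attach at lengths (11/2, 1/2); label the merged cluster EJ
  updated: d(CPT,EJ)=47/2, d(EJ,H)=53/2, d(EJ,N)=33/2
iteration 4: select CPT,H (d=73/4, Q=-373/4); attach at lengths (195/16, 97/16); label the merged cluster CHPT
  updated: d(CHPT,EJ)=127/8, d(CHPT,N)=25/2
iteration 5: select CHPT,EJ (d=127/8, Q=-359/8); attach at lengths (95/16, 159/16); label the merged cluster CEHJPT
  updated: d(CEHJPT,N)=105/16
iteration 6: select CEHJPT,N (d=105/16); attach at lengths (105/32, 105/32); label the merged cluster CEHJNPT
final tree: ((((C:71/8,(P:-26/5,T:56/5):81/8):195/16,H:97/16):95/16,(E:11/2,J:1/2):159/16):105/32,N:105/32)
total length: 1147/16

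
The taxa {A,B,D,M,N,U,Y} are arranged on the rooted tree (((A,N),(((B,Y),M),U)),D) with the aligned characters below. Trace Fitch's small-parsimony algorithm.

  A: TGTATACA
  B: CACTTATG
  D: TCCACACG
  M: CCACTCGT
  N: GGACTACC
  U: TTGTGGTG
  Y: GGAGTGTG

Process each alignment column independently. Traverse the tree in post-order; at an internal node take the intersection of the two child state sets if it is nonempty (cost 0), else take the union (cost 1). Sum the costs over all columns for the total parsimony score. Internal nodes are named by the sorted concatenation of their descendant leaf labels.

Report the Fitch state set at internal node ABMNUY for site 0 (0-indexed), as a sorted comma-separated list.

T

AN@0: {T} ∪ {G} = {G,T} (union, +1)
BY@0: {C} ∪ {G} = {C,G} (union, +1)
BMY@0: {C,G} ∩ {C} = {C} (intersection, +0)
BMUY@0: {C} ∪ {T} = {C,T} (union, +1)
ABMNUY@0: {G,T} ∩ {C,T} = {T} (intersection, +0)
ABDMNUY@0: {T} ∩ {T} = {T} (intersection, +0)
AN@1: {G} ∩ {G} = {G} (intersection, +0)
BY@1: {A} ∪ {G} = {A,G} (union, +1)
BMY@1: {A,G} ∪ {C} = {A,C,G} (union, +1)
BMUY@1: {A,C,G} ∪ {T} = {A,C,G,T} (union, +1)
ABMNUY@1: {G} ∩ {A,C,G,T} = {G} (intersection, +0)
ABDMNUY@1: {G} ∪ {C} = {C,G} (union, +1)
AN@2: {T} ∪ {A} = {A,T} (union, +1)
BY@2: {C} ∪ {A} = {A,C} (union, +1)
BMY@2: {A,C} ∩ {A} = {A} (intersection, +0)
BMUY@2: {A} ∪ {G} = {A,G} (union, +1)
ABMNUY@2: {A,T} ∩ {A,G} = {A} (intersection, +0)
ABDMNUY@2: {A} ∪ {C} = {A,C} (union, +1)
AN@3: {A} ∪ {C} = {A,C} (union, +1)
BY@3: {T} ∪ {G} = {G,T} (union, +1)
BMY@3: {G,T} ∪ {C} = {C,G,T} (union, +1)
BMUY@3: {C,G,T} ∩ {T} = {T} (intersection, +0)
ABMNUY@3: {A,C} ∪ {T} = {A,C,T} (union, +1)
ABDMNUY@3: {A,C,T} ∩ {A} = {A} (intersection, +0)
AN@4: {T} ∩ {T} = {T} (intersection, +0)
BY@4: {T} ∩ {T} = {T} (intersection, +0)
BMY@4: {T} ∩ {T} = {T} (intersection, +0)
BMUY@4: {T} ∪ {G} = {G,T} (union, +1)
ABMNUY@4: {T} ∩ {G,T} = {T} (intersection, +0)
ABDMNUY@4: {T} ∪ {C} = {C,T} (union, +1)
AN@5: {A} ∩ {A} = {A} (intersection, +0)
BY@5: {A} ∪ {G} = {A,G} (union, +1)
BMY@5: {A,G} ∪ {C} = {A,C,G} (union, +1)
BMUY@5: {A,C,G} ∩ {G} = {G} (intersection, +0)
ABMNUY@5: {A} ∪ {G} = {A,G} (union, +1)
ABDMNUY@5: {A,G} ∩ {A} = {A} (intersection, +0)
AN@6: {C} ∩ {C} = {C} (intersection, +0)
BY@6: {T} ∩ {T} = {T} (intersection, +0)
BMY@6: {T} ∪ {G} = {G,T} (union, +1)
BMUY@6: {G,T} ∩ {T} = {T} (intersection, +0)
ABMNUY@6: {C} ∪ {T} = {C,T} (union, +1)
ABDMNUY@6: {C,T} ∩ {C} = {C} (intersection, +0)
AN@7: {A} ∪ {C} = {A,C} (union, +1)
BY@7: {G} ∩ {G} = {G} (intersection, +0)
BMY@7: {G} ∪ {T} = {G,T} (union, +1)
BMUY@7: {G,T} ∩ {G} = {G} (intersection, +0)
ABMNUY@7: {A,C} ∪ {G} = {A,C,G} (union, +1)
ABDMNUY@7: {A,C,G} ∩ {G} = {G} (intersection, +0)
per-site changes: [3, 4, 4, 4, 2, 3, 2, 3]; total = 25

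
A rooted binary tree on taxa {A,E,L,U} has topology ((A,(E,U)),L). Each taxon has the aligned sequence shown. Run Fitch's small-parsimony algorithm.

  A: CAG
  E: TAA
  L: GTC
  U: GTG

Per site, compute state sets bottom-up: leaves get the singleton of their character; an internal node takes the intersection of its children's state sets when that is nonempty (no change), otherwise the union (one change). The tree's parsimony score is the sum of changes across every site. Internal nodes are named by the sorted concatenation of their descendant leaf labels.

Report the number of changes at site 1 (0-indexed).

2

[col 0] EU: children E:{T}, U:{G} ∪→ {G,T}; cost 1
[col 0] AEU: children A:{C}, EU:{G,T} ∪→ {C,G,T}; cost 1
[col 0] AELU: children AEU:{C,G,T}, L:{G} ∩→ {G}; cost 0
[col 1] EU: children E:{A}, U:{T} ∪→ {A,T}; cost 1
[col 1] AEU: children A:{A}, EU:{A,T} ∩→ {A}; cost 0
[col 1] AELU: children AEU:{A}, L:{T} ∪→ {A,T}; cost 1
[col 2] EU: children E:{A}, U:{G} ∪→ {A,G}; cost 1
[col 2] AEU: children A:{G}, EU:{A,G} ∩→ {G}; cost 0
[col 2] AELU: children AEU:{G}, L:{C} ∪→ {C,G}; cost 1
per-site changes: [2, 2, 2]; total = 6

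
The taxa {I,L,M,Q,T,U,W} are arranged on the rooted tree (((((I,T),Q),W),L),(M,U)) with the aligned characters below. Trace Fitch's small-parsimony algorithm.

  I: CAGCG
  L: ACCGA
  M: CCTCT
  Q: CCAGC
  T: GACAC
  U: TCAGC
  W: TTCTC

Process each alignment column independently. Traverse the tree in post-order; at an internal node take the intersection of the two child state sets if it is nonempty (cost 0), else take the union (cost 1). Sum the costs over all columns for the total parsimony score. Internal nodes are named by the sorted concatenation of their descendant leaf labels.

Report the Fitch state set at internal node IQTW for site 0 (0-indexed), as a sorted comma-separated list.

C,T

[col 0] IT: children I:{C}, T:{G} ∪→ {C,G}; cost 1
[col 0] IQT: children IT:{C,G}, Q:{C} ∩→ {C}; cost 0
[col 0] IQTW: children IQT:{C}, W:{T} ∪→ {C,T}; cost 1
[col 0] ILQTW: children IQTW:{C,T}, L:{A} ∪→ {A,C,T}; cost 1
[col 0] MU: children M:{C}, U:{T} ∪→ {C,T}; cost 1
[col 0] ILMQTUW: children ILQTW:{A,C,T}, MU:{C,T} ∩→ {C,T}; cost 0
[col 1] IT: children I:{A}, T:{A} ∩→ {A}; cost 0
[col 1] IQT: children IT:{A}, Q:{C} ∪→ {A,C}; cost 1
[col 1] IQTW: children IQT:{A,C}, W:{T} ∪→ {A,C,T}; cost 1
[col 1] ILQTW: children IQTW:{A,C,T}, L:{C} ∩→ {C}; cost 0
[col 1] MU: children M:{C}, U:{C} ∩→ {C}; cost 0
[col 1] ILMQTUW: children ILQTW:{C}, MU:{C} ∩→ {C}; cost 0
[col 2] IT: children I:{G}, T:{C} ∪→ {C,G}; cost 1
[col 2] IQT: children IT:{C,G}, Q:{A} ∪→ {A,C,G}; cost 1
[col 2] IQTW: children IQT:{A,C,G}, W:{C} ∩→ {C}; cost 0
[col 2] ILQTW: children IQTW:{C}, L:{C} ∩→ {C}; cost 0
[col 2] MU: children M:{T}, U:{A} ∪→ {A,T}; cost 1
[col 2] ILMQTUW: children ILQTW:{C}, MU:{A,T} ∪→ {A,C,T}; cost 1
[col 3] IT: children I:{C}, T:{A} ∪→ {A,C}; cost 1
[col 3] IQT: children IT:{A,C}, Q:{G} ∪→ {A,C,G}; cost 1
[col 3] IQTW: children IQT:{A,C,G}, W:{T} ∪→ {A,C,G,T}; cost 1
[col 3] ILQTW: children IQTW:{A,C,G,T}, L:{G} ∩→ {G}; cost 0
[col 3] MU: children M:{C}, U:{G} ∪→ {C,G}; cost 1
[col 3] ILMQTUW: children ILQTW:{G}, MU:{C,G} ∩→ {G}; cost 0
[col 4] IT: children I:{G}, T:{C} ∪→ {C,G}; cost 1
[col 4] IQT: children IT:{C,G}, Q:{C} ∩→ {C}; cost 0
[col 4] IQTW: children IQT:{C}, W:{C} ∩→ {C}; cost 0
[col 4] ILQTW: children IQTW:{C}, L:{A} ∪→ {A,C}; cost 1
[col 4] MU: children M:{T}, U:{C} ∪→ {C,T}; cost 1
[col 4] ILMQTUW: children ILQTW:{A,C}, MU:{C,T} ∩→ {C}; cost 0
per-site changes: [4, 2, 4, 4, 3]; total = 17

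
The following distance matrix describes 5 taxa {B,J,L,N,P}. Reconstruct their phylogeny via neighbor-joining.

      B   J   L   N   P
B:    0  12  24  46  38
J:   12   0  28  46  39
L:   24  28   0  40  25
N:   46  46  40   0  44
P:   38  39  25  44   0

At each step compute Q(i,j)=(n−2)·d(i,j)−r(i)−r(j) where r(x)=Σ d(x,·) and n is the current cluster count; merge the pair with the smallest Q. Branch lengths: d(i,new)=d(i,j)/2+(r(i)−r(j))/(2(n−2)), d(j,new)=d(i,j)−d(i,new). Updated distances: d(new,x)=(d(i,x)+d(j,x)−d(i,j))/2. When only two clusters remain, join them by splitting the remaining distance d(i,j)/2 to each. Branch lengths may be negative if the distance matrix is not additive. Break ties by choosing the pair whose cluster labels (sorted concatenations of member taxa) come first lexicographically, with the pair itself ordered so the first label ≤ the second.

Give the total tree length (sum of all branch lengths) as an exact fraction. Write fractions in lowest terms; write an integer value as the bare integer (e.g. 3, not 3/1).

step 1: merge (B,J) at d=12, Q=-209; branch lengths B→31/6, J→41/6; new cluster BJ
  updated: d(BJ,L)=20, d(BJ,N)=40, d(BJ,P)=65/2
step 2: merge (BJ,L) at d=20, Q=-275/2; branch lengths BJ→95/8, L→65/8; new cluster BJL
  updated: d(BJL,N)=30, d(BJL,P)=75/4
step 3: merge (BJL,N) at d=30, Q=-371/4; branch lengths BJL→19/8, N→221/8; new cluster BJLN
  updated: d(BJLN,P)=131/8
step 4: merge (BJLN,P) at d=131/8; branch lengths BJLN→131/16, P→131/16; new cluster BJLNP
final tree: ((((B:31/6,J:41/6):95/8,L:65/8):19/8,N:221/8):131/16,P:131/16)
total length: 627/8

627/8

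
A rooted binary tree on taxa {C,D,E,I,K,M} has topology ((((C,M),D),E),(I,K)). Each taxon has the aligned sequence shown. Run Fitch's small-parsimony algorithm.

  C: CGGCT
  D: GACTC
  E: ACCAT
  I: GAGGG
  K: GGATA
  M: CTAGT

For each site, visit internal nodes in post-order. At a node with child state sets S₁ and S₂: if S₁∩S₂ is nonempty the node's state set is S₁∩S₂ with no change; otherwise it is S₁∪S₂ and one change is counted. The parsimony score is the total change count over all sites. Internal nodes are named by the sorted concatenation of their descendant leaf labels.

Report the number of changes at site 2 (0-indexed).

4

CM@0: {C} ∩ {C} = {C} (intersection, +0)
CDM@0: {C} ∪ {G} = {C,G} (union, +1)
CDEM@0: {C,G} ∪ {A} = {A,C,G} (union, +1)
IK@0: {G} ∩ {G} = {G} (intersection, +0)
CDEIKM@0: {A,C,G} ∩ {G} = {G} (intersection, +0)
CM@1: {G} ∪ {T} = {G,T} (union, +1)
CDM@1: {G,T} ∪ {A} = {A,G,T} (union, +1)
CDEM@1: {A,G,T} ∪ {C} = {A,C,G,T} (union, +1)
IK@1: {A} ∪ {G} = {A,G} (union, +1)
CDEIKM@1: {A,C,G,T} ∩ {A,G} = {A,G} (intersection, +0)
CM@2: {G} ∪ {A} = {A,G} (union, +1)
CDM@2: {A,G} ∪ {C} = {A,C,G} (union, +1)
CDEM@2: {A,C,G} ∩ {C} = {C} (intersection, +0)
IK@2: {G} ∪ {A} = {A,G} (union, +1)
CDEIKM@2: {C} ∪ {A,G} = {A,C,G} (union, +1)
CM@3: {C} ∪ {G} = {C,G} (union, +1)
CDM@3: {C,G} ∪ {T} = {C,G,T} (union, +1)
CDEM@3: {C,G,T} ∪ {A} = {A,C,G,T} (union, +1)
IK@3: {G} ∪ {T} = {G,T} (union, +1)
CDEIKM@3: {A,C,G,T} ∩ {G,T} = {G,T} (intersection, +0)
CM@4: {T} ∩ {T} = {T} (intersection, +0)
CDM@4: {T} ∪ {C} = {C,T} (union, +1)
CDEM@4: {C,T} ∩ {T} = {T} (intersection, +0)
IK@4: {G} ∪ {A} = {A,G} (union, +1)
CDEIKM@4: {T} ∪ {A,G} = {A,G,T} (union, +1)
per-site changes: [2, 4, 4, 4, 3]; total = 17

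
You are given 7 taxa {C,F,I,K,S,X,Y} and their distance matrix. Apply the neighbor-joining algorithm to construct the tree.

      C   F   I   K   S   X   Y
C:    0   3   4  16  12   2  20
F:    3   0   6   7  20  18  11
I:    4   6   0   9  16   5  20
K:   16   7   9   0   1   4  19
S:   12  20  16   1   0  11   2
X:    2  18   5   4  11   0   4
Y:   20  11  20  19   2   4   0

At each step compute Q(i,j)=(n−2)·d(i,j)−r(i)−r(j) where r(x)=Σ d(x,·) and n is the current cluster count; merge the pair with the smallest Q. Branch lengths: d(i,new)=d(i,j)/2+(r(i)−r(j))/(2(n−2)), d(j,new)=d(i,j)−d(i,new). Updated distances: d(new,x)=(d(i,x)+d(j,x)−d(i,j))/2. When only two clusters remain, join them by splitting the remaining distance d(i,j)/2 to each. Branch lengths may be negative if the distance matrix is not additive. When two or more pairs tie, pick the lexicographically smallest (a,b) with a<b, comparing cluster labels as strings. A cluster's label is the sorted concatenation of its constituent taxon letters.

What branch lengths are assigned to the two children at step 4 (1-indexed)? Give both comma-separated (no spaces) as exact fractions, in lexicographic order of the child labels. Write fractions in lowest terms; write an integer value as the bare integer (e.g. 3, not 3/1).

165/32,-5/32

1. join S+Y (d=2, Q=-128) ⇒ SY; edges |S|=-2/5, |Y|=12/5
  updated: d(C,SY)=15, d(F,SY)=29/2, d(I,SY)=17, d(K,SY)=9, d(SY,X)=13/2
2. join C+F (d=3, Q=-153/2) ⇒ CF; edges |C|=7/16, |F|=41/16
  updated: d(CF,I)=7/2, d(CF,K)=10, d(CF,SY)=53/4, d(CF,X)=17/2
3. join CF+I (d=7/2, Q=-237/4) ⇒ CFI; edges |CF|=15/8, |I|=13/8
  updated: d(CFI,K)=31/4, d(CFI,SY)=107/8, d(CFI,X)=5
4. join CFI+X (d=5, Q=-253/8) ⇒ CFIX; edges |CFI|=165/32, |X|=-5/32
  updated: d(CFIX,K)=27/8, d(CFIX,SY)=119/16
5. join CFIX+K (d=27/8, Q=-317/16) ⇒ CFIKX; edges |CFIX|=29/32, |K|=79/32
  updated: d(CFIKX,SY)=209/32
6. join CFIKX+SY (d=209/32) ⇒ CFIKSXY; edges |CFIKX|=209/64, |SY|=209/64
final tree: (((((C:7/16,F:41/16):15/8,I:13/8):165/32,X:-5/32):29/32,K:79/32):209/64,(S:-2/5,Y:12/5):209/64)
total length: 749/32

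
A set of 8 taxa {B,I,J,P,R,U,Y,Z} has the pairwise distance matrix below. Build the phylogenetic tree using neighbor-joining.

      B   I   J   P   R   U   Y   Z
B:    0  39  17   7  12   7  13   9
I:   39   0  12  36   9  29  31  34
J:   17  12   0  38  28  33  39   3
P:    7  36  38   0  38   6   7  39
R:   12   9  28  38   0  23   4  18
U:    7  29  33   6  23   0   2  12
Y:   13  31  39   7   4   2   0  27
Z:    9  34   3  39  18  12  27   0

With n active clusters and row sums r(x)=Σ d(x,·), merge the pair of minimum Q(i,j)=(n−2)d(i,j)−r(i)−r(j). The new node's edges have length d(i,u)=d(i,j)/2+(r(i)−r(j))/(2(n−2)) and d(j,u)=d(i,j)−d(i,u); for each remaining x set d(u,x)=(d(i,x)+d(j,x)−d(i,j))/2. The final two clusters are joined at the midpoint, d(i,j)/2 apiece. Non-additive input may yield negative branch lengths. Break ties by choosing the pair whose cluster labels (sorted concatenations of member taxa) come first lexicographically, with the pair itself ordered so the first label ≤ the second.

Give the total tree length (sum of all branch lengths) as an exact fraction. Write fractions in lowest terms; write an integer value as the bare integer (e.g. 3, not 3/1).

step 1: merge (J,Z) at d=3, Q=-294; branch lengths J→23/6, Z→-5/6; new cluster JZ
  updated: d(B,JZ)=23/2, d(I,JZ)=43/2, d(JZ,P)=37, d(JZ,R)=43/2, d(JZ,U)=21, d(JZ,Y)=63/2
step 2: merge (I,R) at d=9, Q=-228; branch lengths I→103/10, R→-13/10; new cluster IR
  updated: d(B,IR)=21, d(IR,JZ)=17, d(IR,P)=65/2, d(IR,U)=43/2, d(IR,Y)=13
step 3: merge (IR,JZ) at d=17, Q=-155; branch lengths IR→55/8, JZ→81/8; new cluster IJRZ
  updated: d(B,IJRZ)=31/4, d(IJRZ,P)=105/4, d(IJRZ,U)=51/4, d(IJRZ,Y)=55/4
step 4: merge (B,IJRZ) at d=31/4, Q=-72; branch lengths B→-5/12, IJRZ→49/6; new cluster BIJRZ
  updated: d(BIJRZ,P)=51/4, d(BIJRZ,U)=6, d(BIJRZ,Y)=19/2
step 5: merge (BIJRZ,U) at d=6, Q=-121/4; branch lengths BIJRZ→105/16, U→-9/16; new cluster BIJRUZ
  updated: d(BIJRUZ,P)=51/8, d(BIJRUZ,Y)=11/4
step 6: merge (BIJRUZ,P) at d=51/8, Q=-129/8; branch lengths BIJRUZ→17/16, P→85/16; new cluster BIJPRUZ
  updated: d(BIJPRUZ,Y)=27/16
step 7: merge (BIJPRUZ,Y) at d=27/16; branch lengths BIJPRUZ→27/32, Y→27/32; new cluster BIJPRUYZ
final tree: ((((B:-5/12,((I:103/10,R:-13/10):55/8,(J:23/6,Z:-5/6):81/8):49/6):105/16,U:-9/16):17/16,P:85/16):27/32,Y:27/32)
total length: 813/16

813/16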